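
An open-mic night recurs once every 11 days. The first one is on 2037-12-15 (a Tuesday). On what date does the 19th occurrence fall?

2038-07-01

The 19th occurrence is 18 intervals after the first: 18 × 11 = 198 days after 2037-12-15.
December has 31 days — 16 days to the end of December leaves 182.
January has 31 days (151 left).
February has 28 days (123 left).
March has 31 days (92 left).
April has 30 days (62 left).
May has 31 days (31 left).
June has 30 days (1 left).
1 day into July → 2038-07-01.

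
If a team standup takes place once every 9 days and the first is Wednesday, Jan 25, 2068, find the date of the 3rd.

Feb 12, 2068

The 3rd occurrence is 2 intervals after the first: 2 × 9 = 18 days after Jan 25, 2068.
Jan has 31 days — 6 days to the end of Jan leaves 12.
12 days into Feb → Feb 12, 2068.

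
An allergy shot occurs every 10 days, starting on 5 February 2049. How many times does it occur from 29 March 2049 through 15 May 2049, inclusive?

Occurrences land 10·i days after 5 February 2049 for i = 0, 1, 2, …
29 March 2049 is 52 days after the start; 52 ÷ 10 = 5 remainder 2; since the remainder is 2, round up to i = 6. First occurrence in the window: #7 on 6 April 2049 (6×10 = 60 days in).
15 May 2049 is 99 days after the start; 99 ÷ 10 = 9 remainder 9. Last occurrence in the window: #10 on 6 May 2049.
Occurrences #7 through #10: 4 in total.

4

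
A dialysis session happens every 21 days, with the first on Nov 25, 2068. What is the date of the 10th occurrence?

Jun 2, 2069

The 10th occurrence is 9 intervals after the first: 9 × 21 = 189 days after Nov 25, 2068.
Nov has 30 days — 5 days to the end of Nov leaves 184.
Dec has 31 days (153 left).
Jan has 31 days (122 left).
Feb has 28 days (94 left).
Mar has 31 days (63 left).
Apr has 30 days (33 left).
May has 31 days (2 left).
2 days into Jun → Jun 2, 2069.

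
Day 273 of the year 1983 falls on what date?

January has 31 days (273 − 31 = 242 remain).
February has 28 days (242 − 28 = 214 remain).
March has 31 days (214 − 31 = 183 remain).
April has 30 days (183 − 30 = 153 remain).
May has 31 days (153 − 31 = 122 remain).
June has 30 days (122 − 30 = 92 remain).
July has 31 days (92 − 31 = 61 remain).
August has 31 days (61 − 31 = 30 remain).
30 into September → September 30.

30 September 1983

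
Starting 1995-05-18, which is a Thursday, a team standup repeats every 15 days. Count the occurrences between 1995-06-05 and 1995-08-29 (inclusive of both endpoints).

Occurrences land 15·i days after 1995-05-18 for i = 0, 1, 2, …
1995-06-05 is 18 days after the start; 18 ÷ 15 = 1 remainder 3; since the remainder is 3, round up to i = 2. First occurrence in the window: #3 on 1995-06-17 (2×15 = 30 days in).
1995-08-29 is 103 days after the start; 103 ÷ 15 = 6 remainder 13. Last occurrence in the window: #7 on 1995-08-16.
Occurrences #3 through #7: 5 in total.

5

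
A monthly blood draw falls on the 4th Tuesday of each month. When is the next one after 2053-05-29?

May 2053 starts on a Thursday; its first Tuesday is the 6th, so the 4th Tuesday is the 27th — 2053-05-27.
That is not after 2053-05-29, so look at June 2053.
June 2053 starts on a Sunday; its first Tuesday is the 3rd, so the 4th Tuesday is the 24th — 2053-06-24.

2053-06-24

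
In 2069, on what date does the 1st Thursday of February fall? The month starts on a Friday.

February 2069 begins on a Friday, so the first Thursday is February 7 (6 days later).

February 7, 2069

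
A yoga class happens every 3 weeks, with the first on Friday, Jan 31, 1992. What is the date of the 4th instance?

Apr 3, 1992

The 4th occurrence is 3 intervals after the first: 3 × 21 = 63 days after Jan 31, 1992.
Jan has 31 days — 0 days to the end of Jan leaves 63.
Feb has 29 days (34 left).
Mar has 31 days (3 left).
3 days into Apr → Apr 3, 1992.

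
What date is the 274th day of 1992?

1992-09-30

January has 31 days (274 − 31 = 243 remain).
February has 29 days (243 − 29 = 214 remain).
March has 31 days (214 − 31 = 183 remain).
April has 30 days (183 − 30 = 153 remain).
May has 31 days (153 − 31 = 122 remain).
June has 30 days (122 − 30 = 92 remain).
July has 31 days (92 − 31 = 61 remain).
August has 31 days (61 − 31 = 30 remain).
30 into September → September 30.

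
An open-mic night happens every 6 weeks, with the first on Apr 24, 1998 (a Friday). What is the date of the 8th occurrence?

The 8th occurrence is 7 intervals after the first: 7 × 42 = 294 days after Apr 24, 1998.
Apr has 30 days — 6 days to the end of Apr leaves 288.
May has 31 days (257 left).
Jun has 30 days (227 left).
Jul has 31 days (196 left).
Aug has 31 days (165 left).
Sep has 30 days (135 left).
Oct has 31 days (104 left).
Nov has 30 days (74 left).
Dec has 31 days (43 left).
Jan has 31 days (12 left).
12 days into Feb → Feb 12, 1999.

Feb 12, 1999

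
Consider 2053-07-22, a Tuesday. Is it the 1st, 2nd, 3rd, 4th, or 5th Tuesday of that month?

4th

Day 22 falls in week ⌈22/7⌉ of the month.
Days 1–7 hold the 1st Tuesday, 8–14 the 2nd, 15–21 the 3rd, 22–28 the 4th, 29–31 the 5th.
22 is in the range for the 4th.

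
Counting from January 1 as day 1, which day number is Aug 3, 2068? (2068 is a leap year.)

216

Days in months before Aug: 31 + 29 + 31 + 30 + 31 + 30 + 31 = 213.
Plus 3 days into Aug → day 216.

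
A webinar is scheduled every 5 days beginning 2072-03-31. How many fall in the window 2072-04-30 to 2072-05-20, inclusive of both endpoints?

5

Occurrences land 5·i days after 2072-03-31 for i = 0, 1, 2, …
2072-04-30 is 30 days after the start; 30 ÷ 5 = 6 remainder 0. First occurrence in the window: #7 on 2072-04-30 (6×5 = 30 days in).
2072-05-20 is 50 days after the start; 50 ÷ 5 = 10 remainder 0. Last occurrence in the window: #11 on 2072-05-20.
Occurrences #7 through #11: 5 in total.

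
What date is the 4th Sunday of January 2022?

January 23, 2022

The first Sunday of January 2022 is January 2.
The 4th Sunday is 3 weeks later: 2 + 21 = 23.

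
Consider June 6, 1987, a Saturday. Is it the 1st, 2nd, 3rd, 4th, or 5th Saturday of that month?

Day 6 falls in week ⌈6/7⌉ of the month.
Days 1–7 hold the 1st Saturday, 8–14 the 2nd, 15–21 the 3rd, 22–28 the 4th, 29–31 the 5th.
6 is in the range for the 1st.

1st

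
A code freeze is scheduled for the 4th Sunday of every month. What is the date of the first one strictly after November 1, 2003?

November 23, 2003

November 2003 starts on a Saturday; its first Sunday is the 2nd, so the 4th Sunday is the 23rd — November 23, 2003.
November 23, 2003 is after November 1, 2003, so that is the next one.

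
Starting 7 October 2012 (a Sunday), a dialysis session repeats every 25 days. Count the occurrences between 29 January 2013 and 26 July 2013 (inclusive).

Occurrences land 25·i days after 7 October 2012 for i = 0, 1, 2, …
29 January 2013 is 114 days after the start; 114 ÷ 25 = 4 remainder 14; since the remainder is 14, round up to i = 5. First occurrence in the window: #6 on 9 February 2013 (5×25 = 125 days in).
26 July 2013 is 292 days after the start; 292 ÷ 25 = 11 remainder 17. Last occurrence in the window: #12 on 9 July 2013.
Occurrences #6 through #12: 7 in total.

7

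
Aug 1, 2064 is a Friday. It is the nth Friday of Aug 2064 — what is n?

1st

Day 1 falls in week ⌈1/7⌉ of the month.
Days 1–7 hold the 1st Friday, 8–14 the 2nd, 15–21 the 3rd, 22–28 the 4th, 29–31 the 5th.
1 is in the range for the 1st.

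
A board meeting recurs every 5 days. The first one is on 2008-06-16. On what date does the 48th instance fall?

The 48th occurrence is 47 intervals after the first: 47 × 5 = 235 days after 2008-06-16.
June has 30 days — 14 days to the end of June leaves 221.
July has 31 days (190 left).
August has 31 days (159 left).
September has 30 days (129 left).
October has 31 days (98 left).
November has 30 days (68 left).
December has 31 days (37 left).
January has 31 days (6 left).
6 days into February → 2009-02-06.

2009-02-06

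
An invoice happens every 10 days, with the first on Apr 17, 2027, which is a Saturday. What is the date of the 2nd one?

The 2nd occurrence is 1 interval after the first: 1 × 10 = 10 days after Apr 17, 2027.
10 days later is Apr 27, 2027.

Apr 27, 2027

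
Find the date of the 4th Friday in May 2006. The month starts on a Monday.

May 2006 begins on a Monday, so the first Friday is May 5 (4 days later).
The 4th Friday is 3 weeks later: 5 + 21 = 26.

2006-05-26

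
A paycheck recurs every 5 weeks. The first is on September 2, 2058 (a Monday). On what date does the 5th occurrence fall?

The 5th occurrence is 4 intervals after the first: 4 × 35 = 140 days after September 2, 2058.
September has 30 days — 28 days to the end of September leaves 112.
October has 31 days (81 left).
November has 30 days (51 left).
December has 31 days (20 left).
20 days into January → January 20, 2059.

January 20, 2059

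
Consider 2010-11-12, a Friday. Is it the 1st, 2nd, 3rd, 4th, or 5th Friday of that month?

Day 12 falls in week ⌈12/7⌉ of the month.
Days 1–7 hold the 1st Friday, 8–14 the 2nd, 15–21 the 3rd, 22–28 the 4th, 29–31 the 5th.
12 is in the range for the 2nd.

2nd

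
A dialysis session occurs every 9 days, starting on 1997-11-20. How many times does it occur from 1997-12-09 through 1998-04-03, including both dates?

Occurrences land 9·i days after 1997-11-20 for i = 0, 1, 2, …
1997-12-09 is 19 days after the start; 19 ÷ 9 = 2 remainder 1; since the remainder is 1, round up to i = 3. First occurrence in the window: #4 on 1997-12-17 (3×9 = 27 days in).
1998-04-03 is 134 days after the start; 134 ÷ 9 = 14 remainder 8. Last occurrence in the window: #15 on 1998-03-26.
Occurrences #4 through #15: 12 in total.

12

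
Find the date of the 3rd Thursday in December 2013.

2013-12-19

December 2013 begins on a Sunday, so the first Thursday is December 5 (4 days later).
The 3rd Thursday is 2 weeks later: 5 + 14 = 19.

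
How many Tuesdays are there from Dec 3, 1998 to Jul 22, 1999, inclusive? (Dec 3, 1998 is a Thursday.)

Dec 3, 1998 is a Thursday; the first Tuesday on or after it is Dec 8, 1998 (5 days later).
From Dec 8, 1998 to Jul 22, 1999: 23 + 31 + 28 + 31 + 30 + 31 + 30 + 22 = 226 days (rest of Dec, Jan, Feb, Mar, Apr, May, Jun, Jul).
226 ÷ 7 = 32 full weeks with remainder 2, so 32 more Tuesdays after the first → 33.

33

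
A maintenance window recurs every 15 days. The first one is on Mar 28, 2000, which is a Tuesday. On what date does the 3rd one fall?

Apr 27, 2000

The 3rd occurrence is 2 intervals after the first: 2 × 15 = 30 days after Mar 28, 2000.
Mar has 31 days — 3 days to the end of Mar leaves 27.
27 days into Apr → Apr 27, 2000.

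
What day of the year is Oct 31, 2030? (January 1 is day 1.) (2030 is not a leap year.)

Days in months before Oct: 31 + 28 + 31 + 30 + 31 + 30 + 31 + 31 + 30 = 273.
Plus 31 days into Oct → day 304.

304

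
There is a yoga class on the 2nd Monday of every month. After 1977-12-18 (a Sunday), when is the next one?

December 1977 starts on a Thursday; its first Monday is the 5th, so the 2nd Monday is the 12th — 1977-12-12.
That is not after 1977-12-18, so look at January 1978.
January 1978 starts on a Sunday; its first Monday is the 2nd, so the 2nd Monday is the 9th — 1978-01-09.

1978-01-09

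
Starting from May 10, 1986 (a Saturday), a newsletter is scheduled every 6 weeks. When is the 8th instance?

Feb 28, 1987

The 8th occurrence is 7 intervals after the first: 7 × 42 = 294 days after May 10, 1986.
May has 31 days — 21 days to the end of May leaves 273.
Jun has 30 days (243 left).
Jul has 31 days (212 left).
Aug has 31 days (181 left).
Sep has 30 days (151 left).
Oct has 31 days (120 left).
Nov has 30 days (90 left).
Dec has 31 days (59 left).
Jan has 31 days (28 left).
28 days into Feb → Feb 28, 1987.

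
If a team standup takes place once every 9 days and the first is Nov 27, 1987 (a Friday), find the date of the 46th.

Jan 5, 1989

The 46th occurrence is 45 intervals after the first: 45 × 9 = 405 days after Nov 27, 1987.
Nov has 30 days — 3 days to the end of Nov leaves 402.
From end of Nov to end of 1987 is 31 days (371 left).
1988 has 366 days (5 left).
5 days into Jan → Jan 5, 1989.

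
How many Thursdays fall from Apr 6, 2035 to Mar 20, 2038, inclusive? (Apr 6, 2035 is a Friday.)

154

Apr 6, 2035 is a Friday; the first Thursday on or after it is Apr 12, 2035 (6 days later).
From Apr 12, 2035 to Mar 20, 2038: 263 + 366 + 365 + 79 = 1073 days (rest of 2035, 2036, 2037, to Mar 20, 2038 in 2038).
1073 ÷ 7 = 153 full weeks with remainder 2, so 153 more Thursdays after the first → 154.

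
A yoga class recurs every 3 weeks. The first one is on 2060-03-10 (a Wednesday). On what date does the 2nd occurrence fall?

2060-03-31

The 2nd occurrence is 1 interval after the first: 1 × 21 = 21 days after 2060-03-10.
21 days later is 2060-03-31.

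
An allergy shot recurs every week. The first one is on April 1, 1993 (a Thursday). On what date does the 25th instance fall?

The 25th occurrence is 24 intervals after the first: 24 × 7 = 168 days after April 1, 1993.
April has 30 days — 29 days to the end of April leaves 139.
May has 31 days (108 left).
June has 30 days (78 left).
July has 31 days (47 left).
August has 31 days (16 left).
16 days into September → September 16, 1993.

September 16, 1993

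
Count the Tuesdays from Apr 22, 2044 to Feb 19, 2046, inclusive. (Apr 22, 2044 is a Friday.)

95

Apr 22, 2044 is a Friday; the first Tuesday on or after it is Apr 26, 2044 (4 days later).
From Apr 26, 2044 to Feb 19, 2046: 249 + 365 + 50 = 664 days (rest of 2044, 2045, to Feb 19, 2046 in 2046).
664 ÷ 7 = 94 full weeks with remainder 6, so 94 more Tuesdays after the first → 95.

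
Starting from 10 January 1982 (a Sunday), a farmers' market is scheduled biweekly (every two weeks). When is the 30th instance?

20 February 1983

The 30th occurrence is 29 intervals after the first: 29 × 14 = 406 days after 10 January 1982.
January has 31 days — 21 days to the end of January leaves 385.
February has 28 days (357 left).
March has 31 days (326 left).
April has 30 days (296 left).
May has 31 days (265 left).
June has 30 days (235 left).
July has 31 days (204 left).
August has 31 days (173 left).
September has 30 days (143 left).
October has 31 days (112 left).
November has 30 days (82 left).
December has 31 days (51 left).
January has 31 days (20 left).
20 days into February → 20 February 1983.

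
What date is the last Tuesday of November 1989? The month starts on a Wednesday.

November 1989 begins on a Wednesday, so the first Tuesday is November 7 (6 days later).
November 1989 has 30 days. Adding weeks: 7, 14, 21, 28 — the last one ≤ 30 is the 28th.

28 November 1989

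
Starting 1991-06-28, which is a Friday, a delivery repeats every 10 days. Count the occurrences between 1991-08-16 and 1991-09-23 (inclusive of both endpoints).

4

Occurrences land 10·i days after 1991-06-28 for i = 0, 1, 2, …
1991-08-16 is 49 days after the start; 49 ÷ 10 = 4 remainder 9; since the remainder is 9, round up to i = 5. First occurrence in the window: #6 on 1991-08-17 (5×10 = 50 days in).
1991-09-23 is 87 days after the start; 87 ÷ 10 = 8 remainder 7. Last occurrence in the window: #9 on 1991-09-16.
Occurrences #6 through #9: 4 in total.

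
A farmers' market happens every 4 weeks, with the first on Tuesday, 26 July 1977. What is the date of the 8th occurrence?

The 8th occurrence is 7 intervals after the first: 7 × 28 = 196 days after 26 July 1977.
July has 31 days — 5 days to the end of July leaves 191.
August has 31 days (160 left).
September has 30 days (130 left).
October has 31 days (99 left).
November has 30 days (69 left).
December has 31 days (38 left).
January has 31 days (7 left).
7 days into February → 7 February 1978.

7 February 1978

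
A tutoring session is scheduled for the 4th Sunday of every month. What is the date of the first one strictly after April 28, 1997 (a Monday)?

April 1997 starts on a Tuesday; its first Sunday is the 6th, so the 4th Sunday is the 27th — April 27, 1997.
That is not after April 28, 1997, so look at May 1997.
May 1997 starts on a Thursday; its first Sunday is the 4th, so the 4th Sunday is the 25th — May 25, 1997.

May 25, 1997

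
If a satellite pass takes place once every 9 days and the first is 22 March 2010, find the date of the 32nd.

The 32nd occurrence is 31 intervals after the first: 31 × 9 = 279 days after 22 March 2010.
March has 31 days — 9 days to the end of March leaves 270.
April has 30 days (240 left).
May has 31 days (209 left).
June has 30 days (179 left).
July has 31 days (148 left).
August has 31 days (117 left).
September has 30 days (87 left).
October has 31 days (56 left).
November has 30 days (26 left).
26 days into December → 26 December 2010.

26 December 2010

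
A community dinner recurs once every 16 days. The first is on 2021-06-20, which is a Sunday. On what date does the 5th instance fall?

The 5th occurrence is 4 intervals after the first: 4 × 16 = 64 days after 2021-06-20.
June has 30 days — 10 days to the end of June leaves 54.
July has 31 days (23 left).
23 days into August → 2021-08-23.

2021-08-23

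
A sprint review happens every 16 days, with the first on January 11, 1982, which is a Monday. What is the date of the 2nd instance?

January 27, 1982

The 2nd occurrence is 1 interval after the first: 1 × 16 = 16 days after January 11, 1982.
16 days later is January 27, 1982.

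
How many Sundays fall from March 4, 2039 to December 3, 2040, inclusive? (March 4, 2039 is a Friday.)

92

March 4, 2039 is a Friday; the first Sunday on or after it is March 6, 2039 (2 days later).
From March 6, 2039 to December 3, 2040: 300 + 338 = 638 days (rest of 2039, to December 3, 2040 in 2040).
638 ÷ 7 = 91 full weeks with remainder 1, so 91 more Sundays after the first → 92.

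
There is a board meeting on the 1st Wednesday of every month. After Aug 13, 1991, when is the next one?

Aug 1991 starts on a Thursday, so its 1st Wednesday is Aug 7, 1991 (6 days in).
That is not after Aug 13, 1991, so look at Sep 1991.
Sep 1991 starts on a Sunday, so its 1st Wednesday is Sep 4, 1991 (3 days in).

Sep 4, 1991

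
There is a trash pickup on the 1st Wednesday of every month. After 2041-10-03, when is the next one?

October 2041 starts on a Tuesday, so its 1st Wednesday is 2041-10-02 (1 day in).
That is not after 2041-10-03, so look at November 2041.
November 2041 starts on a Friday, so its 1st Wednesday is 2041-11-06 (5 days in).

2041-11-06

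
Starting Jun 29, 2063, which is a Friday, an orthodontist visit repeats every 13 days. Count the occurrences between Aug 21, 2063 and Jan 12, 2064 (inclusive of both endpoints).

11

Occurrences land 13·i days after Jun 29, 2063 for i = 0, 1, 2, …
Aug 21, 2063 is 53 days after the start; 53 ÷ 13 = 4 remainder 1; since the remainder is 1, round up to i = 5. First occurrence in the window: #6 on Sep 2, 2063 (5×13 = 65 days in).
Jan 12, 2064 is 197 days after the start; 197 ÷ 13 = 15 remainder 2. Last occurrence in the window: #16 on Jan 10, 2064.
Occurrences #6 through #16: 11 in total.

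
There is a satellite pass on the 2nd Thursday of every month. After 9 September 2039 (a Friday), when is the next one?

September 2039 starts on a Thursday; its first Thursday is the 1st, so the 2nd Thursday is the 8th — 8 September 2039.
That is not after 9 September 2039, so look at October 2039.
October 2039 starts on a Saturday; its first Thursday is the 6th, so the 2nd Thursday is the 13th — 13 October 2039.

13 October 2039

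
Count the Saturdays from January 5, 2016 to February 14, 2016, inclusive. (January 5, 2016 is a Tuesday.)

6

January 5, 2016 is a Tuesday; the first Saturday on or after it is January 9, 2016 (4 days later).
From January 9, 2016 to February 14, 2016: 22 + 14 = 36 days (rest of January, February).
36 ÷ 7 = 5 full weeks with remainder 1, so 5 more Saturdays after the first → 6.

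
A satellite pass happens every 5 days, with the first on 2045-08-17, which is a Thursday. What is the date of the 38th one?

The 38th occurrence is 37 intervals after the first: 37 × 5 = 185 days after 2045-08-17.
August has 31 days — 14 days to the end of August leaves 171.
September has 30 days (141 left).
October has 31 days (110 left).
November has 30 days (80 left).
December has 31 days (49 left).
January has 31 days (18 left).
18 days into February → 2046-02-18.

2046-02-18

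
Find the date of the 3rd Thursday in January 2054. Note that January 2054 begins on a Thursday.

January 2054 begins on a Thursday, so the first Thursday is January 1.
The 3rd Thursday is 2 weeks later: 1 + 14 = 15.

15 January 2054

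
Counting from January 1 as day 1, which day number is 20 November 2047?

324

Days in months before November: 31 + 28 + 31 + 30 + 31 + 30 + 31 + 31 + 30 + 31 = 304.
Plus 20 days into November → day 324.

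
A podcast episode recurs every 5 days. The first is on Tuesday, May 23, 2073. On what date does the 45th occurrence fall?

The 45th occurrence is 44 intervals after the first: 44 × 5 = 220 days after May 23, 2073.
May has 31 days — 8 days to the end of May leaves 212.
Jun has 30 days (182 left).
Jul has 31 days (151 left).
Aug has 31 days (120 left).
Sep has 30 days (90 left).
Oct has 31 days (59 left).
Nov has 30 days (29 left).
29 days into Dec → Dec 29, 2073.

Dec 29, 2073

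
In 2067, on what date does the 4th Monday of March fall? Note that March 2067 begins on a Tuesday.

2067-03-28

March 2067 begins on a Tuesday, so the first Monday is March 7 (6 days later).
The 4th Monday is 3 weeks later: 7 + 21 = 28.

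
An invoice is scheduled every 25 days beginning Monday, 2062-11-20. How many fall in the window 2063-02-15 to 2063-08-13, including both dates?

7

Occurrences land 25·i days after 2062-11-20 for i = 0, 1, 2, …
2063-02-15 is 87 days after the start; 87 ÷ 25 = 3 remainder 12; since the remainder is 12, round up to i = 4. First occurrence in the window: #5 on 2063-02-28 (4×25 = 100 days in).
2063-08-13 is 266 days after the start; 266 ÷ 25 = 10 remainder 16. Last occurrence in the window: #11 on 2063-07-28.
Occurrences #5 through #11: 7 in total.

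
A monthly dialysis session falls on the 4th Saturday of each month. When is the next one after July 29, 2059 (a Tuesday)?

August 23, 2059

July 2059 starts on a Tuesday; its first Saturday is the 5th, so the 4th Saturday is the 26th — July 26, 2059.
That is not after July 29, 2059, so look at August 2059.
August 2059 starts on a Friday; its first Saturday is the 2nd, so the 4th Saturday is the 23rd — August 23, 2059.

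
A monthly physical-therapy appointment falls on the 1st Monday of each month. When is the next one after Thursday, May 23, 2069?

May 2069 starts on a Wednesday, so its 1st Monday is May 6, 2069 (5 days in).
That is not after May 23, 2069, so look at Jun 2069.
Jun 2069 starts on a Saturday, so its 1st Monday is Jun 3, 2069 (2 days in).

Jun 3, 2069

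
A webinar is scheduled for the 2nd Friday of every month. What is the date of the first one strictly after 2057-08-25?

August 2057 starts on a Wednesday; its first Friday is the 3rd, so the 2nd Friday is the 10th — 2057-08-10.
That is not after 2057-08-25, so look at September 2057.
September 2057 starts on a Saturday; its first Friday is the 7th, so the 2nd Friday is the 14th — 2057-09-14.

2057-09-14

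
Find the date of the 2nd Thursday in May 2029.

2029-05-10

May 2029 begins on a Tuesday, so the first Thursday is May 3 (2 days later).
The 2nd Thursday is 1 weeks later: 3 + 7 = 10.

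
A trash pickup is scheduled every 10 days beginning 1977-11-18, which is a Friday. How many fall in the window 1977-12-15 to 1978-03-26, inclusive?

10

Occurrences land 10·i days after 1977-11-18 for i = 0, 1, 2, …
1977-12-15 is 27 days after the start; 27 ÷ 10 = 2 remainder 7; since the remainder is 7, round up to i = 3. First occurrence in the window: #4 on 1977-12-18 (3×10 = 30 days in).
1978-03-26 is 128 days after the start; 128 ÷ 10 = 12 remainder 8. Last occurrence in the window: #13 on 1978-03-18.
Occurrences #4 through #13: 10 in total.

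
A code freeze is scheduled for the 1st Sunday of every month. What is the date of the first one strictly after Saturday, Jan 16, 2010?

Feb 7, 2010

Jan 2010 starts on a Friday, so its 1st Sunday is Jan 3, 2010 (2 days in).
That is not after Jan 16, 2010, so look at Feb 2010.
Feb 2010 starts on a Monday, so its 1st Sunday is Feb 7, 2010 (6 days in).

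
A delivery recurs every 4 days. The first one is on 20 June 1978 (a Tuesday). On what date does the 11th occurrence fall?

30 July 1978

The 11th occurrence is 10 intervals after the first: 10 × 4 = 40 days after 20 June 1978.
June has 30 days — 10 days to the end of June leaves 30.
30 days into July → 30 July 1978.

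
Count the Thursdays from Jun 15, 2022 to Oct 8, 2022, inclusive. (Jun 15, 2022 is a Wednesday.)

17

Jun 15, 2022 is a Wednesday; the first Thursday on or after it is Jun 16, 2022 (1 day later).
From Jun 16, 2022 to Oct 8, 2022: 14 + 31 + 31 + 30 + 8 = 114 days (rest of Jun, Jul, Aug, Sep, Oct).
114 ÷ 7 = 16 full weeks with remainder 2, so 16 more Thursdays after the first → 17.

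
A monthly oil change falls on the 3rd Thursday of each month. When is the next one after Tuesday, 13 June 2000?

June 2000 starts on a Thursday; its first Thursday is the 1st, so the 3rd Thursday is the 15th — 15 June 2000.
15 June 2000 is after 13 June 2000, so that is the next one.

15 June 2000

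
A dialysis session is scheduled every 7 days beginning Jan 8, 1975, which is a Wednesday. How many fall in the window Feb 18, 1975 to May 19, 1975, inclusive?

13

Occurrences land 7·i days after Jan 8, 1975 for i = 0, 1, 2, …
Feb 18, 1975 is 41 days after the start; 41 ÷ 7 = 5 remainder 6; since the remainder is 6, round up to i = 6. First occurrence in the window: #7 on Feb 19, 1975 (6×7 = 42 days in).
May 19, 1975 is 131 days after the start; 131 ÷ 7 = 18 remainder 5. Last occurrence in the window: #19 on May 14, 1975.
Occurrences #7 through #19: 13 in total.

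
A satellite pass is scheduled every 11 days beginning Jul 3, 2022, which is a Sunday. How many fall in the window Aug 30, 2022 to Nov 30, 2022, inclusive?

8

Occurrences land 11·i days after Jul 3, 2022 for i = 0, 1, 2, …
Aug 30, 2022 is 58 days after the start; 58 ÷ 11 = 5 remainder 3; since the remainder is 3, round up to i = 6. First occurrence in the window: #7 on Sep 7, 2022 (6×11 = 66 days in).
Nov 30, 2022 is 150 days after the start; 150 ÷ 11 = 13 remainder 7. Last occurrence in the window: #14 on Nov 23, 2022.
Occurrences #7 through #14: 8 in total.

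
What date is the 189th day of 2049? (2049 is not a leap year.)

January has 31 days (189 − 31 = 158 remain).
February has 28 days (158 − 28 = 130 remain).
March has 31 days (130 − 31 = 99 remain).
April has 30 days (99 − 30 = 69 remain).
May has 31 days (69 − 31 = 38 remain).
June has 30 days (38 − 30 = 8 remain).
8 into July → July 8.

July 8, 2049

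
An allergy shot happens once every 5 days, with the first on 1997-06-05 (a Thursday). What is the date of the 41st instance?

1997-12-22

The 41st occurrence is 40 intervals after the first: 40 × 5 = 200 days after 1997-06-05.
June has 30 days — 25 days to the end of June leaves 175.
July has 31 days (144 left).
August has 31 days (113 left).
September has 30 days (83 left).
October has 31 days (52 left).
November has 30 days (22 left).
22 days into December → 1997-12-22.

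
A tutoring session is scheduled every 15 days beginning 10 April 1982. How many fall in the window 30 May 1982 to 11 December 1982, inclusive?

Occurrences land 15·i days after 10 April 1982 for i = 0, 1, 2, …
30 May 1982 is 50 days after the start; 50 ÷ 15 = 3 remainder 5; since the remainder is 5, round up to i = 4. First occurrence in the window: #5 on 9 June 1982 (4×15 = 60 days in).
11 December 1982 is 245 days after the start; 245 ÷ 15 = 16 remainder 5. Last occurrence in the window: #17 on 6 December 1982.
Occurrences #5 through #17: 13 in total.

13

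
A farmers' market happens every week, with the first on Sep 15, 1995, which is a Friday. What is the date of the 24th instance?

Feb 23, 1996

The 24th occurrence is 23 intervals after the first: 23 × 7 = 161 days after Sep 15, 1995.
Sep has 30 days — 15 days to the end of Sep leaves 146.
Oct has 31 days (115 left).
Nov has 30 days (85 left).
Dec has 31 days (54 left).
Jan has 31 days (23 left).
23 days into Feb → Feb 23, 1996.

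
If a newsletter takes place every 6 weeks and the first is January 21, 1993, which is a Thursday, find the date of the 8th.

The 8th occurrence is 7 intervals after the first: 7 × 42 = 294 days after January 21, 1993.
January has 31 days — 10 days to the end of January leaves 284.
February has 28 days (256 left).
March has 31 days (225 left).
April has 30 days (195 left).
May has 31 days (164 left).
June has 30 days (134 left).
July has 31 days (103 left).
August has 31 days (72 left).
September has 30 days (42 left).
October has 31 days (11 left).
11 days into November → November 11, 1993.

November 11, 1993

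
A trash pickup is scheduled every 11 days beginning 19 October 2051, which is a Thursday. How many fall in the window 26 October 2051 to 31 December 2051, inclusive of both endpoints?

6

Occurrences land 11·i days after 19 October 2051 for i = 0, 1, 2, …
26 October 2051 is 7 days after the start; 7 ÷ 11 = 0 remainder 7; since the remainder is 7, round up to i = 1. First occurrence in the window: #2 on 30 October 2051 (1×11 = 11 days in).
31 December 2051 is 73 days after the start; 73 ÷ 11 = 6 remainder 7. Last occurrence in the window: #7 on 24 December 2051.
Occurrences #2 through #7: 6 in total.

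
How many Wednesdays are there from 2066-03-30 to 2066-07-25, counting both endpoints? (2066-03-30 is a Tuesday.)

17

2066-03-30 is a Tuesday; the first Wednesday on or after it is 2066-03-31 (1 day later).
From 2066-03-31 to 2066-07-25: 0 + 30 + 31 + 30 + 25 = 116 days (rest of March, April, May, June, July).
116 ÷ 7 = 16 full weeks with remainder 4, so 16 more Wednesdays after the first → 17.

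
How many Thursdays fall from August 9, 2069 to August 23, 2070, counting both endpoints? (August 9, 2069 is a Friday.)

54

August 9, 2069 is a Friday; the first Thursday on or after it is August 15, 2069 (6 days later).
From August 15, 2069 to August 23, 2070: 138 + 235 = 373 days (rest of 2069, to August 23, 2070 in 2070).
373 ÷ 7 = 53 full weeks with remainder 2, so 53 more Thursdays after the first → 54.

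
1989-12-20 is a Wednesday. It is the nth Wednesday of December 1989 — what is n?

3rd

Day 20 falls in week ⌈20/7⌉ of the month.
Days 1–7 hold the 1st Wednesday, 8–14 the 2nd, 15–21 the 3rd, 22–28 the 4th, 29–31 the 5th.
20 is in the range for the 3rd.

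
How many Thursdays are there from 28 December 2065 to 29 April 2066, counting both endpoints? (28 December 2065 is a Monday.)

28 December 2065 is a Monday; the first Thursday on or after it is 31 December 2065 (3 days later).
From 31 December 2065 to 29 April 2066: 0 + 31 + 28 + 31 + 29 = 119 days (rest of December, January, February, March, April).
119 ÷ 7 = 17 full weeks with remainder 0, so 17 more Thursdays after the first → 18.

18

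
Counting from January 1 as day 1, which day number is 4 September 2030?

Days in months before September: 31 + 28 + 31 + 30 + 31 + 30 + 31 + 31 = 243.
Plus 4 days into September → day 247.

247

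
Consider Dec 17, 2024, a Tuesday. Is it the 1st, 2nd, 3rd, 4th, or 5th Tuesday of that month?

3rd

Day 17 falls in week ⌈17/7⌉ of the month.
Days 1–7 hold the 1st Tuesday, 8–14 the 2nd, 15–21 the 3rd, 22–28 the 4th, 29–31 the 5th.
17 is in the range for the 3rd.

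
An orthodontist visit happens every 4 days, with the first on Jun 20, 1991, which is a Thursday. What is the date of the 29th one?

The 29th occurrence is 28 intervals after the first: 28 × 4 = 112 days after Jun 20, 1991.
Jun has 30 days — 10 days to the end of Jun leaves 102.
Jul has 31 days (71 left).
Aug has 31 days (40 left).
Sep has 30 days (10 left).
10 days into Oct → Oct 10, 1991.

Oct 10, 1991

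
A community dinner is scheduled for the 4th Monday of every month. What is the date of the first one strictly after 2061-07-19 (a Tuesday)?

2061-07-25

July 2061 starts on a Friday; its first Monday is the 4th, so the 4th Monday is the 25th — 2061-07-25.
2061-07-25 is after 2061-07-19, so that is the next one.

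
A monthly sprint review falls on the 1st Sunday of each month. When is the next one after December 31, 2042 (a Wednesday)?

December 2042 starts on a Monday, so its 1st Sunday is December 7, 2042 (6 days in).
That is not after December 31, 2042, so look at January 2043.
January 2043 starts on a Thursday, so its 1st Sunday is January 4, 2043 (3 days in).

January 4, 2043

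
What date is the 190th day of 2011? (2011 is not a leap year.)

July 9, 2011

January has 31 days (190 − 31 = 159 remain).
February has 28 days (159 − 28 = 131 remain).
March has 31 days (131 − 31 = 100 remain).
April has 30 days (100 − 30 = 70 remain).
May has 31 days (70 − 31 = 39 remain).
June has 30 days (39 − 30 = 9 remain).
9 into July → July 9.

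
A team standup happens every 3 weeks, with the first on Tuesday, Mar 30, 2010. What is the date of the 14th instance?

The 14th occurrence is 13 intervals after the first: 13 × 21 = 273 days after Mar 30, 2010.
Mar has 31 days — 1 day to the end of Mar leaves 272.
Apr has 30 days (242 left).
May has 31 days (211 left).
Jun has 30 days (181 left).
Jul has 31 days (150 left).
Aug has 31 days (119 left).
Sep has 30 days (89 left).
Oct has 31 days (58 left).
Nov has 30 days (28 left).
28 days into Dec → Dec 28, 2010.

Dec 28, 2010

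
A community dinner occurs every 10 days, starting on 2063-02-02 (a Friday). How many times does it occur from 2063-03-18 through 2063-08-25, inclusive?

16

Occurrences land 10·i days after 2063-02-02 for i = 0, 1, 2, …
2063-03-18 is 44 days after the start; 44 ÷ 10 = 4 remainder 4; since the remainder is 4, round up to i = 5. First occurrence in the window: #6 on 2063-03-24 (5×10 = 50 days in).
2063-08-25 is 204 days after the start; 204 ÷ 10 = 20 remainder 4. Last occurrence in the window: #21 on 2063-08-21.
Occurrences #6 through #21: 16 in total.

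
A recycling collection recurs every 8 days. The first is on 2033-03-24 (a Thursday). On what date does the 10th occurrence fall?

2033-06-04

The 10th occurrence is 9 intervals after the first: 9 × 8 = 72 days after 2033-03-24.
March has 31 days — 7 days to the end of March leaves 65.
April has 30 days (35 left).
May has 31 days (4 left).
4 days into June → 2033-06-04.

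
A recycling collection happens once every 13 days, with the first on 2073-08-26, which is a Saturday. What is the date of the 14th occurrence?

The 14th occurrence is 13 intervals after the first: 13 × 13 = 169 days after 2073-08-26.
August has 31 days — 5 days to the end of August leaves 164.
September has 30 days (134 left).
October has 31 days (103 left).
November has 30 days (73 left).
December has 31 days (42 left).
January has 31 days (11 left).
11 days into February → 2074-02-11.

2074-02-11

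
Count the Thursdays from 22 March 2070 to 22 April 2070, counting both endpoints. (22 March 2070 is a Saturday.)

22 March 2070 is a Saturday; the first Thursday on or after it is 27 March 2070 (5 days later).
From 27 March 2070 to 22 April 2070: 4 + 22 = 26 days (rest of March, April).
26 ÷ 7 = 3 full weeks with remainder 5, so 3 more Thursdays after the first → 4.

4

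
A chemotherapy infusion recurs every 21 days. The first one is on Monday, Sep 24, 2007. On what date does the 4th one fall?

The 4th occurrence is 3 intervals after the first: 3 × 21 = 63 days after Sep 24, 2007.
Sep has 30 days — 6 days to the end of Sep leaves 57.
Oct has 31 days (26 left).
26 days into Nov → Nov 26, 2007.

Nov 26, 2007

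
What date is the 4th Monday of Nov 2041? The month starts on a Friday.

Nov 2041 begins on a Friday, so the first Monday is Nov 4 (3 days later).
The 4th Monday is 3 weeks later: 4 + 21 = 25.

Nov 25, 2041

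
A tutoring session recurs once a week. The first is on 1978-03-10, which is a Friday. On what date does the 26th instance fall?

1978-09-01

The 26th occurrence is 25 intervals after the first: 25 × 7 = 175 days after 1978-03-10.
March has 31 days — 21 days to the end of March leaves 154.
April has 30 days (124 left).
May has 31 days (93 left).
June has 30 days (63 left).
July has 31 days (32 left).
August has 31 days (1 left).
1 day into September → 1978-09-01.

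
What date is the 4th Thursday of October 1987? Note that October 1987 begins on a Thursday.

October 1987 begins on a Thursday, so the first Thursday is October 1.
The 4th Thursday is 3 weeks later: 1 + 21 = 22.

1987-10-22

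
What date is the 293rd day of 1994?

January has 31 days (293 − 31 = 262 remain).
February has 28 days (262 − 28 = 234 remain).
March has 31 days (234 − 31 = 203 remain).
April has 30 days (203 − 30 = 173 remain).
May has 31 days (173 − 31 = 142 remain).
June has 30 days (142 − 30 = 112 remain).
July has 31 days (112 − 31 = 81 remain).
August has 31 days (81 − 31 = 50 remain).
September has 30 days (50 − 30 = 20 remain).
20 into October → October 20.

1994-10-20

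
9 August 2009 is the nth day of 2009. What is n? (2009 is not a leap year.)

Days in months before August: 31 + 28 + 31 + 30 + 31 + 30 + 31 = 212.
Plus 9 days into August → day 221.

221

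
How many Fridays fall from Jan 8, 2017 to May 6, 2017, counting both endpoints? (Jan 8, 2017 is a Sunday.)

17

Jan 8, 2017 is a Sunday; the first Friday on or after it is Jan 13, 2017 (5 days later).
From Jan 13, 2017 to May 6, 2017: 18 + 28 + 31 + 30 + 6 = 113 days (rest of Jan, Feb, Mar, Apr, May).
113 ÷ 7 = 16 full weeks with remainder 1, so 16 more Fridays after the first → 17.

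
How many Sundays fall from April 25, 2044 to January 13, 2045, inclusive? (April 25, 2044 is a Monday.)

37

April 25, 2044 is a Monday; the first Sunday on or after it is May 1, 2044 (6 days later).
From May 1, 2044 to January 13, 2045: 30 + 30 + 31 + 31 + 30 + 31 + 30 + 31 + 13 = 257 days (rest of May, June, July, August, September, October, November, December, January).
257 ÷ 7 = 36 full weeks with remainder 5, so 36 more Sundays after the first → 37.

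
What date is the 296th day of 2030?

Jan has 31 days (296 − 31 = 265 remain).
Feb has 28 days (265 − 28 = 237 remain).
Mar has 31 days (237 − 31 = 206 remain).
Apr has 30 days (206 − 30 = 176 remain).
May has 31 days (176 − 31 = 145 remain).
Jun has 30 days (145 − 30 = 115 remain).
Jul has 31 days (115 − 31 = 84 remain).
Aug has 31 days (84 − 31 = 53 remain).
Sep has 30 days (53 − 30 = 23 remain).
23 into Oct → Oct 23.

Oct 23, 2030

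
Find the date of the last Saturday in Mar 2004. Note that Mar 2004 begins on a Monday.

Mar 2004 begins on a Monday, so the first Saturday is Mar 6 (5 days later).
Mar 2004 has 31 days. Adding weeks: 6, 13, 20, 27 — the last one ≤ 31 is the 27th.

Mar 27, 2004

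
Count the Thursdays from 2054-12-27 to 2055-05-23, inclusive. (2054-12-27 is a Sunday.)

21

2054-12-27 is a Sunday; the first Thursday on or after it is 2054-12-31 (4 days later).
From 2054-12-31 to 2055-05-23: 0 + 31 + 28 + 31 + 30 + 23 = 143 days (rest of December, January, February, March, April, May).
143 ÷ 7 = 20 full weeks with remainder 3, so 20 more Thursdays after the first → 21.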